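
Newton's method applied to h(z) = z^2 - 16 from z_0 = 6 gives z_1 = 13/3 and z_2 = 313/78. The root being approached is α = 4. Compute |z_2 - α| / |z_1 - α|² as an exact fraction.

3/26

z_1 - α = 13/3 - 4 = 1/3, so |z_1 - α| = 1/3.
z_2 - α = 313/78 - 4 = 1/78, so |z_2 - α| = 1/78.
|z_1 - α|² = 1/9.
Ratio = (1/78) / (1/9) = 3/26.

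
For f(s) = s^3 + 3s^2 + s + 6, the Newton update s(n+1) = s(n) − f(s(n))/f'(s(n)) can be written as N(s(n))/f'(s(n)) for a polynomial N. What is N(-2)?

−10

f'(s) = 3s^2 + 6s + 1.
N(s) = s·f'(s) − f(s) = s·(3s^2 + 6s + 1) − (s^3 + 3s^2 + s + 6) = 2s^3 + 3s^2 − 6.
N(-2) = −10.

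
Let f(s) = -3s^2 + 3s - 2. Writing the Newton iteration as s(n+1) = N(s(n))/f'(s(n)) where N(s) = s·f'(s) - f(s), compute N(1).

-1

f'(s) = -6s + 3.
N(s) = s·f'(s) - f(s) = s·(-6s + 3) - (-3s^2 + 3s - 2) = -3s^2 + 2.
N(1) = -1.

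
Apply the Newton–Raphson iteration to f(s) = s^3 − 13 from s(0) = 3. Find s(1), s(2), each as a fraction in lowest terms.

s(1) = 67/27, s(2) = 857405/363609

f'(s) = 3s^2.
f(3) = 14, f'(3) = 27, so s(1) = 3 − 14/27 = 67/27.
f(67/27) = 44884/19683, f'(67/27) = 4489/243, so s(2) = (67/27) − (44884/19683)/(4489/243) = 857405/363609.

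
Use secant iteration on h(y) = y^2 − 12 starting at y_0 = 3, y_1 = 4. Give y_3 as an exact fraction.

h(3) = −3, h(4) = 4. y_2 = 4 − 4·(4 − 3)/(4 − (−3)) = 24/7.
h(4) = 4, h(24/7) = −12/49. y_3 = (24/7) − (−12/49)·((24/7) − 4)/((−12/49) − 4) = 45/13.

45/13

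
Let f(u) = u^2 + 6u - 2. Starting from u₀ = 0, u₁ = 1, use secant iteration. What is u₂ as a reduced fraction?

2/7

f(0) = -2, f(1) = 5. u₂ = 1 - 5·(1 - 0)/(5 - (-2)) = 2/7.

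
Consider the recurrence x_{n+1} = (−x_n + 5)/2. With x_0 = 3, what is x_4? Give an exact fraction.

x_1 = (−3 + 5)/2 = 1.
x_2 = (−1 + 5)/2 = 2.
x_3 = (−2 + 5)/2 = 3/2.
x_4 = (−(3/2) + 5)/2 = 7/4.

7/4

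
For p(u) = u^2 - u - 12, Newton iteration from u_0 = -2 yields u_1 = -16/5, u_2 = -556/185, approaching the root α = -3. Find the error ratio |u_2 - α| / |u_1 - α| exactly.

u_1 - α = -16/5 - (-3) = -16/5 + 3 = -1/5, so |u_1 - α| = 1/5.
u_2 - α = -556/185 - (-3) = -556/185 + 3 = -1/185, so |u_2 - α| = 1/185.
Ratio = (1/185) / (1/5) = 1/37.

1/37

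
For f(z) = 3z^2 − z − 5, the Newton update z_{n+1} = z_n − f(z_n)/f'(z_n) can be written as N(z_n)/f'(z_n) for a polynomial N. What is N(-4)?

f'(z) = 6z − 1.
N(z) = z·f'(z) − f(z) = z·(6z − 1) − (3z^2 − z − 5) = 3z^2 + 5.
N(-4) = 53.

53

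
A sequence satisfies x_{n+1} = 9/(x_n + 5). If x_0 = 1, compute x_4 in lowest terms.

747/532

x_1 = 9/(1 + 5) = 3/2.
x_2 = 9/(3/2 + 5) = 18/13.
x_3 = 9/(18/13 + 5) = 117/83.
x_4 = 9/(117/83 + 5) = 747/532.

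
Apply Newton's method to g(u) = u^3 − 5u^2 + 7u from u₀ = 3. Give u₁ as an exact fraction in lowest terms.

9/4

g'(u) = 3u^2 − 10u + 7.
g(3) = 3, g'(3) = 4, so u₁ = 3 − 3/4 = 9/4.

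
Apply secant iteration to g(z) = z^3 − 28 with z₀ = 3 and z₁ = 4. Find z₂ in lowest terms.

112/37

g(3) = −1, g(4) = 36. z₂ = 4 − 36·(4 − 3)/(36 − (−1)) = 112/37.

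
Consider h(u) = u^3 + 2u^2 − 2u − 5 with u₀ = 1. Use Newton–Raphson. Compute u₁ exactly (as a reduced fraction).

h'(u) = 3u^2 + 4u − 2.
h(1) = −4, h'(1) = 5, so u₁ = 1 − (−4)/5 = 9/5.

9/5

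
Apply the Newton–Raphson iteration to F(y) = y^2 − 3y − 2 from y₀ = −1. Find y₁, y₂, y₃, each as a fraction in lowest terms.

y₁ = −3/5, y₂ = −59/105, y₃ = −25531/45465

F'(y) = 2y − 3.
F(−1) = 2, F'(−1) = −5, so y₁ = (−1) − 2/(−5) = −3/5.
F(−3/5) = 4/25, F'(−3/5) = −21/5, so y₂ = (−3/5) − (4/25)/(−21/5) = −59/105.
F(−59/105) = 16/11025, F'(−59/105) = −433/105, so y₃ = (−59/105) − (16/11025)/(−433/105) = −25531/45465.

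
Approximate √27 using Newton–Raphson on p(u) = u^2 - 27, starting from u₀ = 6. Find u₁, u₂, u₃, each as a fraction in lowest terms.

p'(u) = 2u.
p(6) = 9, p'(6) = 12, so u₁ = 6 - 9/12 = 21/4.
p(21/4) = 9/16, p'(21/4) = 21/2, so u₂ = (21/4) - (9/16)/(21/2) = 291/56.
p(291/56) = 9/3136, p'(291/56) = 291/28, so u₃ = (291/56) - (9/3136)/(291/28) = 56451/10864.

u₁ = 21/4, u₂ = 291/56, u₃ = 56451/10864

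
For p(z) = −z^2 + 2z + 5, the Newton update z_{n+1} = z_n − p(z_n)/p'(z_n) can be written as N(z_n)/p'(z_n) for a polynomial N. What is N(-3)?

−14

p'(z) = −2z + 2.
N(z) = z·p'(z) − p(z) = z·(−2z + 2) − (−z^2 + 2z + 5) = −z^2 − 5.
N(-3) = −14.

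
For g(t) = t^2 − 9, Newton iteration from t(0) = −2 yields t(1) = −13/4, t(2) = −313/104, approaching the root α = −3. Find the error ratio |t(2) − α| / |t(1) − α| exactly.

1/26

t(1) − α = −13/4 − (−3) = −13/4 + 3 = −1/4, so |t(1) − α| = 1/4.
t(2) − α = −313/104 − (−3) = −313/104 + 3 = −1/104, so |t(2) − α| = 1/104.
Ratio = (1/104) / (1/4) = 1/26.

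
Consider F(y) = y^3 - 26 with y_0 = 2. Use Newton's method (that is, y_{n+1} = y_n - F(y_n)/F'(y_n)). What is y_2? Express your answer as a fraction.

149/49

F'(y) = 3y^2.
F(2) = -18, F'(2) = 12, so y_1 = 2 - (-18)/12 = 7/2.
F(7/2) = 135/8, F'(7/2) = 147/4, so y_2 = (7/2) - (135/8)/(147/4) = 149/49.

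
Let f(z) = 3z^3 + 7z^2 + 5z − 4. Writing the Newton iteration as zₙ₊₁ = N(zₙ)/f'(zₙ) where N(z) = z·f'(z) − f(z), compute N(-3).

−95

f'(z) = 9z^2 + 14z + 5.
N(z) = z·f'(z) − f(z) = z·(9z^2 + 14z + 5) − (3z^3 + 7z^2 + 5z − 4) = 6z^3 + 7z^2 + 4.
N(-3) = −95.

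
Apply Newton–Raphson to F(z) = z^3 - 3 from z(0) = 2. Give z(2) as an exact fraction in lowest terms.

F'(z) = 3z^2.
F(2) = 5, F'(2) = 12, so z(1) = 2 - 5/12 = 19/12.
F(19/12) = 1675/1728, F'(19/12) = 361/48, so z(2) = (19/12) - (1675/1728)/(361/48) = 9451/6498.

9451/6498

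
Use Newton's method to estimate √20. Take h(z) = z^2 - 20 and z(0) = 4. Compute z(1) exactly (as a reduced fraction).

h'(z) = 2z.
h(4) = -4, h'(4) = 8, so z(1) = 4 - (-4)/8 = 9/2.

9/2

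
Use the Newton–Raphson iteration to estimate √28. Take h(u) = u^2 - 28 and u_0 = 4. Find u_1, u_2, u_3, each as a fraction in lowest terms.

u_1 = 11/2, u_2 = 233/44, u_3 = 108497/20504

h'(u) = 2u.
h(4) = -12, h'(4) = 8, so u_1 = 4 - (-12)/8 = 11/2.
h(11/2) = 9/4, h'(11/2) = 11, so u_2 = (11/2) - (9/4)/11 = 233/44.
h(233/44) = 81/1936, h'(233/44) = 233/22, so u_3 = (233/44) - (81/1936)/(233/22) = 108497/20504.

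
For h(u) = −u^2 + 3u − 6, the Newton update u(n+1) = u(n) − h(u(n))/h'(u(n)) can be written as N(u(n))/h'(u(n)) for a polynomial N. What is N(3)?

h'(u) = −2u + 3.
N(u) = u·h'(u) − h(u) = u·(−2u + 3) − (−u^2 + 3u − 6) = −u^2 + 6.
N(3) = −3.

−3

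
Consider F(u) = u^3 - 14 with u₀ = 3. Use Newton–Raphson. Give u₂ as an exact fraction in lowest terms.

452213/187272

F'(u) = 3u^2.
F(3) = 13, F'(3) = 27, so u₁ = 3 - 13/27 = 68/27.
F(68/27) = 38870/19683, F'(68/27) = 4624/243, so u₂ = (68/27) - (38870/19683)/(4624/243) = 452213/187272.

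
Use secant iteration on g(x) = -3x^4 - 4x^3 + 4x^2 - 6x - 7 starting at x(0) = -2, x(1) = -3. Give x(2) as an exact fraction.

g(-2) = 5, g(-3) = -88. x(2) = (-3) - (-88)·((-3) - (-2))/((-88) - 5) = -191/93.

-191/93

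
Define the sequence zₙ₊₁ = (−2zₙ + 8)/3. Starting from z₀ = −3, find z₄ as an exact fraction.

z₁ = (−2·(−3) + 8)/3 = 14/3.
z₂ = (−2·(14/3) + 8)/3 = −4/9.
z₃ = (−2·(−4/9) + 8)/3 = 80/27.
z₄ = (−2·(80/27) + 8)/3 = 56/81.

56/81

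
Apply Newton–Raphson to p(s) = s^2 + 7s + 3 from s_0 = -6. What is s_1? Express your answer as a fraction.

p'(s) = 2s + 7.
p(-6) = -3, p'(-6) = -5, so s_1 = (-6) - (-3)/(-5) = -33/5.

-33/5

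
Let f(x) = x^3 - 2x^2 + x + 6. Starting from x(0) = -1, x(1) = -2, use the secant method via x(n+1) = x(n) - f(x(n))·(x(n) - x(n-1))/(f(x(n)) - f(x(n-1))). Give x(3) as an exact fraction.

f(-1) = 2, f(-2) = -12. x(2) = (-2) - (-12)·((-2) - (-1))/((-12) - 2) = -8/7.
f(-2) = -12, f(-8/7) = 258/343. x(3) = (-8/7) - (258/343)·((-8/7) - (-2))/((258/343) - (-12)) = -290/243.

-290/243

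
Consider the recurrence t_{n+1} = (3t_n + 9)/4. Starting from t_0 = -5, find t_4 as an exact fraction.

585/128

t_1 = (3·(-5) + 9)/4 = -3/2.
t_2 = (3·(-3/2) + 9)/4 = 9/8.
t_3 = (3·(9/8) + 9)/4 = 99/32.
t_4 = (3·(99/32) + 9)/4 = 585/128.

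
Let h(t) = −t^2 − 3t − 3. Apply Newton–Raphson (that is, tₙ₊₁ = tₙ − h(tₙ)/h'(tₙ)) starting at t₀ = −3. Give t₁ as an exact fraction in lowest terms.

−2

h'(t) = −2t − 3.
h(−3) = −3, h'(−3) = 3, so t₁ = (−3) − (−3)/3 = −2.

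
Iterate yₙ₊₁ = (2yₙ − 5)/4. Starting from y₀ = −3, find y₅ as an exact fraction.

−161/64

y₁ = (2·(−3) − 5)/4 = −11/4.
y₂ = (2·(−11/4) − 5)/4 = −21/8.
y₃ = (2·(−21/8) − 5)/4 = −41/16.
y₄ = (2·(−41/16) − 5)/4 = −81/32.
y₅ = (2·(−81/32) − 5)/4 = −161/64.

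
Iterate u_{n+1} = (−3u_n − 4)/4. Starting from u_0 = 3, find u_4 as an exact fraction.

u_1 = (−3·3 − 4)/4 = −13/4.
u_2 = (−3·(−13/4) − 4)/4 = 23/16.
u_3 = (−3·(23/16) − 4)/4 = −133/64.
u_4 = (−3·(−133/64) − 4)/4 = 143/256.

143/256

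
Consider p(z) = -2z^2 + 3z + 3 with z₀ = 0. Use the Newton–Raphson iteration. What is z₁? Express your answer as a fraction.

-1

p'(z) = -4z + 3.
p(0) = 3, p'(0) = 3, so z₁ = 0 - 3/3 = -1.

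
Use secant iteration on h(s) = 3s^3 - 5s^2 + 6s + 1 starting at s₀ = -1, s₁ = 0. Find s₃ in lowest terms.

-196/1249

h(-1) = -13, h(0) = 1. s₂ = 0 - 1·(0 - (-1))/(1 - (-13)) = -1/14.
h(0) = 1, h(-1/14) = 1495/2744. s₃ = (-1/14) - (1495/2744)·((-1/14) - 0)/((1495/2744) - 1) = -196/1249.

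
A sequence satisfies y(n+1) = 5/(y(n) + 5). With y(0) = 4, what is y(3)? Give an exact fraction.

y(1) = 5/(4 + 5) = 5/9.
y(2) = 5/(5/9 + 5) = 9/10.
y(3) = 5/(9/10 + 5) = 50/59.

50/59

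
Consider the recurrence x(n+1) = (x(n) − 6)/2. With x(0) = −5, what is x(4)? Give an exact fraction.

−95/16

x(1) = ((−5) − 6)/2 = −11/2.
x(2) = ((−11/2) − 6)/2 = −23/4.
x(3) = ((−23/4) − 6)/2 = −47/8.
x(4) = ((−47/8) − 6)/2 = −95/16.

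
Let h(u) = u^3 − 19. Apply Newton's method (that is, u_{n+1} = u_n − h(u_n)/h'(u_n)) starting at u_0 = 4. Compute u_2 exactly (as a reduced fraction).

52187/19208

h'(u) = 3u^2.
h(4) = 45, h'(4) = 48, so u_1 = 4 − 45/48 = 49/16.
h(49/16) = 39825/4096, h'(49/16) = 7203/256, so u_2 = (49/16) − (39825/4096)/(7203/256) = 52187/19208.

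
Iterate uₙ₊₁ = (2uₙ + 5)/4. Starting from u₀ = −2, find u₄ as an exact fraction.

u₁ = (2·(−2) + 5)/4 = 1/4.
u₂ = (2·(1/4) + 5)/4 = 11/8.
u₃ = (2·(11/8) + 5)/4 = 31/16.
u₄ = (2·(31/16) + 5)/4 = 71/32.

71/32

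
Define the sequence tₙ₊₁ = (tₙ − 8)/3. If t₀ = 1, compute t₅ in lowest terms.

−967/243

t₁ = (1 − 8)/3 = −7/3.
t₂ = ((−7/3) − 8)/3 = −31/9.
t₃ = ((−31/9) − 8)/3 = −103/27.
t₄ = ((−103/27) − 8)/3 = −319/81.
t₅ = ((−319/81) − 8)/3 = −967/243.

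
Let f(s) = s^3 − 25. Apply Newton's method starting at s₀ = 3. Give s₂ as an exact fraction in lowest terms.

1478153/505521

f'(s) = 3s^2.
f(3) = 2, f'(3) = 27, so s₁ = 3 − 2/27 = 79/27.
f(79/27) = 964/19683, f'(79/27) = 6241/243, so s₂ = (79/27) − (964/19683)/(6241/243) = 1478153/505521.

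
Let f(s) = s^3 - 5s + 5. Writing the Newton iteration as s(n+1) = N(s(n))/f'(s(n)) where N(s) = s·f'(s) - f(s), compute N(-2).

-21

f'(s) = 3s^2 - 5.
N(s) = s·f'(s) - f(s) = s·(3s^2 - 5) - (s^3 - 5s + 5) = 2s^3 - 5.
N(-2) = -21.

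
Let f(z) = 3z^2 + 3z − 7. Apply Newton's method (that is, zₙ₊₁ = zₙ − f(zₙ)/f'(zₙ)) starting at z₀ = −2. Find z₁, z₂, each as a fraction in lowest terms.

f'(z) = 6z + 3.
f(−2) = −1, f'(−2) = −9, so z₁ = (−2) − (−1)/(−9) = −19/9.
f(−19/9) = 1/27, f'(−19/9) = −29/3, so z₂ = (−19/9) − (1/27)/(−29/3) = −550/261.

z₁ = −19/9, z₂ = −550/261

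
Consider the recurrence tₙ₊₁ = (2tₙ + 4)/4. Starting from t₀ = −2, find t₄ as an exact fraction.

t₁ = (2·(−2) + 4)/4 = 0.
t₂ = (2·0 + 4)/4 = 1.
t₃ = (2·1 + 4)/4 = 3/2.
t₄ = (2·(3/2) + 4)/4 = 7/4.

7/4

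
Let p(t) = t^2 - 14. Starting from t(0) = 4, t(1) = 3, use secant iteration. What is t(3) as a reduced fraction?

176/47

p(4) = 2, p(3) = -5. t(2) = 3 - (-5)·(3 - 4)/((-5) - 2) = 26/7.
p(3) = -5, p(26/7) = -10/49. t(3) = (26/7) - (-10/49)·((26/7) - 3)/((-10/49) - (-5)) = 176/47.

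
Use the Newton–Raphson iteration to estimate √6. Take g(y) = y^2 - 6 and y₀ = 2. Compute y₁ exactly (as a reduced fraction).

g'(y) = 2y.
g(2) = -2, g'(2) = 4, so y₁ = 2 - (-2)/4 = 5/2.

5/2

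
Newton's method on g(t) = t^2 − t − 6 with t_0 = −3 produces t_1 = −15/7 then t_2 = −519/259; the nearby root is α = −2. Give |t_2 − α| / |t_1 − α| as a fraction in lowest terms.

t_1 − α = −15/7 − (−2) = −15/7 + 2 = −1/7, so |t_1 − α| = 1/7.
t_2 − α = −519/259 − (−2) = −519/259 + 2 = −1/259, so |t_2 − α| = 1/259.
Ratio = (1/259) / (1/7) = 1/37.

1/37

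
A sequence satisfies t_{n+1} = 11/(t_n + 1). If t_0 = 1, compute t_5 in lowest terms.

t_1 = 11/(1 + 1) = 11/2.
t_2 = 11/(11/2 + 1) = 22/13.
t_3 = 11/(22/13 + 1) = 143/35.
t_4 = 11/(143/35 + 1) = 385/178.
t_5 = 11/(385/178 + 1) = 1958/563.

1958/563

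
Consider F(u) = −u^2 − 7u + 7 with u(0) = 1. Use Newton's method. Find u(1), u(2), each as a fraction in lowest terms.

F'(u) = −2u − 7.
F(1) = −1, F'(1) = −9, so u(1) = 1 − (−1)/(−9) = 8/9.
F(8/9) = −1/81, F'(8/9) = −79/9, so u(2) = (8/9) − (−1/81)/(−79/9) = 631/711.

u(1) = 8/9, u(2) = 631/711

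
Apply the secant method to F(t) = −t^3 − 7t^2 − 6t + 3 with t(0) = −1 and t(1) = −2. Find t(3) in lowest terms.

F(−1) = 3, F(−2) = −5. t(2) = (−2) − (−5)·((−2) − (−1))/((−5) − 3) = −11/8.
F(−2) = −5, F(−11/8) = 315/512. t(3) = (−11/8) − (315/512)·((−11/8) − (−2))/((315/512) − (−5)) = −166/115.

−166/115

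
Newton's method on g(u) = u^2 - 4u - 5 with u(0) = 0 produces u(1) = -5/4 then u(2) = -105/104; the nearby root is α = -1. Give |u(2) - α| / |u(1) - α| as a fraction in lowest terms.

1/26

u(1) - α = -5/4 - (-1) = -5/4 + 1 = -1/4, so |u(1) - α| = 1/4.
u(2) - α = -105/104 - (-1) = -105/104 + 1 = -1/104, so |u(2) - α| = 1/104.
Ratio = (1/104) / (1/4) = 1/26.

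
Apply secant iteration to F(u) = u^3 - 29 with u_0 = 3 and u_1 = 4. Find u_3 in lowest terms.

157673/51397

F(3) = -2, F(4) = 35. u_2 = 4 - 35·(4 - 3)/(35 - (-2)) = 113/37.
F(4) = 35, F(113/37) = -26040/50653. u_3 = (113/37) - (-26040/50653)·((113/37) - 4)/((-26040/50653) - 35) = 157673/51397.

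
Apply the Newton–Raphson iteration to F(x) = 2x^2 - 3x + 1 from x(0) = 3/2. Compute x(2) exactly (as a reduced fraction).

F'(x) = 4x - 3.
F(3/2) = 1, F'(3/2) = 3, so x(1) = (3/2) - 1/3 = 7/6.
F(7/6) = 2/9, F'(7/6) = 5/3, so x(2) = (7/6) - (2/9)/(5/3) = 31/30.

31/30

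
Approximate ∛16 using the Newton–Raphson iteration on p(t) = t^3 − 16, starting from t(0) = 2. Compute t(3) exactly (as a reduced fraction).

p'(t) = 3t^2.
p(2) = −8, p'(2) = 12, so t(1) = 2 − (−8)/12 = 8/3.
p(8/3) = 80/27, p'(8/3) = 64/3, so t(2) = (8/3) − (80/27)/(64/3) = 91/36.
p(91/36) = 7075/46656, p'(91/36) = 8281/432, so t(3) = (91/36) − (7075/46656)/(8281/432) = 1126819/447174.

1126819/447174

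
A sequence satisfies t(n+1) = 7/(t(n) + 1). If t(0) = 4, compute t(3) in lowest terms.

84/47

t(1) = 7/(4 + 1) = 7/5.
t(2) = 7/(7/5 + 1) = 35/12.
t(3) = 7/(35/12 + 1) = 84/47.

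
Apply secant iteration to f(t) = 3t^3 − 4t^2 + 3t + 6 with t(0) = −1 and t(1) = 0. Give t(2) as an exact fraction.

f(−1) = −4, f(0) = 6. t(2) = 0 − 6·(0 − (−1))/(6 − (−4)) = −3/5.

−3/5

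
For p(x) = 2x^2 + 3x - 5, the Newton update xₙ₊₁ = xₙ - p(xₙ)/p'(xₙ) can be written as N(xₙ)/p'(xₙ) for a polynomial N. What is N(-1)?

p'(x) = 4x + 3.
N(x) = x·p'(x) - p(x) = x·(4x + 3) - (2x^2 + 3x - 5) = 2x^2 + 5.
N(-1) = 7.

7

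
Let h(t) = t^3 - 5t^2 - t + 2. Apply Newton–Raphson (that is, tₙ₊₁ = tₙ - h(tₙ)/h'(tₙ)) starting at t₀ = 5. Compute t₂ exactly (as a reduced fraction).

34789/6796

h'(t) = 3t^2 - 10t - 1.
h(5) = -3, h'(5) = 24, so t₁ = 5 - (-3)/24 = 41/8.
h(41/8) = 81/512, h'(41/8) = 1699/64, so t₂ = (41/8) - (81/512)/(1699/64) = 34789/6796.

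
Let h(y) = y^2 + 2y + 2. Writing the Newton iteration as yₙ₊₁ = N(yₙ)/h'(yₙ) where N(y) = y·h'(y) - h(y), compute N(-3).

7

h'(y) = 2y + 2.
N(y) = y·h'(y) - h(y) = y·(2y + 2) - (y^2 + 2y + 2) = y^2 - 2.
N(-3) = 7.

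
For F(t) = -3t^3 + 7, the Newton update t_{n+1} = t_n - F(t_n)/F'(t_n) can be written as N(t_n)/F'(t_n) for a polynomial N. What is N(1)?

-13

F'(t) = -9t^2.
N(t) = t·F'(t) - F(t) = t·(-9t^2) - (-3t^3 + 7) = -6t^3 - 7.
N(1) = -13.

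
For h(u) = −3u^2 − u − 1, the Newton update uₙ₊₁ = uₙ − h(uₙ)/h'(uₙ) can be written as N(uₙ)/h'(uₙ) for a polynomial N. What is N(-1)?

h'(u) = −6u − 1.
N(u) = u·h'(u) − h(u) = u·(−6u − 1) − (−3u^2 − u − 1) = −3u^2 + 1.
N(-1) = −2.

−2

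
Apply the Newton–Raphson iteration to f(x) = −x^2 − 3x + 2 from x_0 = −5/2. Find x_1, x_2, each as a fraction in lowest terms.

f'(x) = −2x − 3.
f(−5/2) = 13/4, f'(−5/2) = 2, so x_1 = (−5/2) − (13/4)/2 = −33/8.
f(−33/8) = −169/64, f'(−33/8) = 21/4, so x_2 = (−33/8) − (−169/64)/(21/4) = −1217/336.

x_1 = −33/8, x_2 = −1217/336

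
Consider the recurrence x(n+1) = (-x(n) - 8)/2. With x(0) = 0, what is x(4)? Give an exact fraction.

-5/2

x(1) = (-0 - 8)/2 = -4.
x(2) = (-(-4) - 8)/2 = -2.
x(3) = (-(-2) - 8)/2 = -3.
x(4) = (-(-3) - 8)/2 = -5/2.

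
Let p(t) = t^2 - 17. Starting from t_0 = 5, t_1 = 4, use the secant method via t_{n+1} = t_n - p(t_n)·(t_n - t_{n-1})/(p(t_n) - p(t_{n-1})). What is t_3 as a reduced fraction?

p(5) = 8, p(4) = -1. t_2 = 4 - (-1)·(4 - 5)/((-1) - 8) = 37/9.
p(4) = -1, p(37/9) = -8/81. t_3 = (37/9) - (-8/81)·((37/9) - 4)/((-8/81) - (-1)) = 301/73.

301/73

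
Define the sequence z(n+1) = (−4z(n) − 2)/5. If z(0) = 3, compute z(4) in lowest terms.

686/625

z(1) = (−4·3 − 2)/5 = −14/5.
z(2) = (−4·(−14/5) − 2)/5 = 46/25.
z(3) = (−4·(46/25) − 2)/5 = −234/125.
z(4) = (−4·(−234/125) − 2)/5 = 686/625.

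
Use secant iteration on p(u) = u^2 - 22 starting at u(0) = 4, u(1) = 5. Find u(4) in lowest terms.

1909/407

p(4) = -6, p(5) = 3. u(2) = 5 - 3·(5 - 4)/(3 - (-6)) = 14/3.
p(5) = 3, p(14/3) = -2/9. u(3) = (14/3) - (-2/9)·((14/3) - 5)/((-2/9) - 3) = 136/29.
p(14/3) = -2/9, p(136/29) = -6/841. u(4) = (136/29) - (-6/841)·((136/29) - (14/3))/((-6/841) - (-2/9)) = 1909/407.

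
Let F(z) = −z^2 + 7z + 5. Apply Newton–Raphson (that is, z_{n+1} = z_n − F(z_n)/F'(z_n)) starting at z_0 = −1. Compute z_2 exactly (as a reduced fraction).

−49/75

F'(z) = −2z + 7.
F(−1) = −3, F'(−1) = 9, so z_1 = (−1) − (−3)/9 = −2/3.
F(−2/3) = −1/9, F'(−2/3) = 25/3, so z_2 = (−2/3) − (−1/9)/(25/3) = −49/75.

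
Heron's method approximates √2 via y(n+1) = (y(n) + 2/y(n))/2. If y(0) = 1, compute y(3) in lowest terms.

577/408

y(1) = (1 + 2/1)/2 = 3/2.
y(2) = (3/2 + 2/(3/2))/2 = 17/12.
y(3) = (17/12 + 2/(17/12))/2 = 577/408.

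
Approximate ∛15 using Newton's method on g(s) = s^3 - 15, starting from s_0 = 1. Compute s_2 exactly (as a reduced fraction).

10231/2601

g'(s) = 3s^2.
g(1) = -14, g'(1) = 3, so s_1 = 1 - (-14)/3 = 17/3.
g(17/3) = 4508/27, g'(17/3) = 289/3, so s_2 = (17/3) - (4508/27)/(289/3) = 10231/2601.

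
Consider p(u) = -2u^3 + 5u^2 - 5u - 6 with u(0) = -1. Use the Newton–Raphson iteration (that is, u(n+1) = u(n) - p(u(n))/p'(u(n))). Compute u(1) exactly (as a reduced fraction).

p'(u) = -6u^2 + 10u - 5.
p(-1) = 6, p'(-1) = -21, so u(1) = (-1) - 6/(-21) = -5/7.

-5/7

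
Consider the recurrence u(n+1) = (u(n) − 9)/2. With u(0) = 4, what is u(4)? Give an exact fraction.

u(1) = (4 − 9)/2 = −5/2.
u(2) = ((−5/2) − 9)/2 = −23/4.
u(3) = ((−23/4) − 9)/2 = −59/8.
u(4) = ((−59/8) − 9)/2 = −131/16.

−131/16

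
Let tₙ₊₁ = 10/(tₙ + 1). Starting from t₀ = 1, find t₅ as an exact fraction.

t₁ = 10/(1 + 1) = 5.
t₂ = 10/(5 + 1) = 5/3.
t₃ = 10/(5/3 + 1) = 15/4.
t₄ = 10/(15/4 + 1) = 40/19.
t₅ = 10/(40/19 + 1) = 190/59.

190/59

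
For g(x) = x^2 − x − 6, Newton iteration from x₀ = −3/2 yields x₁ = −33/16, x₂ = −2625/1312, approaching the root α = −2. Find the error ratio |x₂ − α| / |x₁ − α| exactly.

1/82

x₁ − α = −33/16 − (−2) = −33/16 + 2 = −1/16, so |x₁ − α| = 1/16.
x₂ − α = −2625/1312 − (−2) = −2625/1312 + 2 = −1/1312, so |x₂ − α| = 1/1312.
Ratio = (1/1312) / (1/16) = 1/82.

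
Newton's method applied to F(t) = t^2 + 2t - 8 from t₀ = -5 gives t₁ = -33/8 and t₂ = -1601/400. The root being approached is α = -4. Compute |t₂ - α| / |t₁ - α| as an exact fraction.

t₁ - α = -33/8 - (-4) = -33/8 + 4 = -1/8, so |t₁ - α| = 1/8.
t₂ - α = -1601/400 - (-4) = -1601/400 + 4 = -1/400, so |t₂ - α| = 1/400.
Ratio = (1/400) / (1/8) = 1/50.

1/50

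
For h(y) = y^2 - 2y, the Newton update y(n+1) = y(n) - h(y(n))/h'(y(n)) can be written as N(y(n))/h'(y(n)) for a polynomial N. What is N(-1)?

h'(y) = 2y - 2.
N(y) = y·h'(y) - h(y) = y·(2y - 2) - (y^2 - 2y) = y^2.
N(-1) = 1.

1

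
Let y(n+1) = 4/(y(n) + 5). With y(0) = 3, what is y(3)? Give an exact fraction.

y(1) = 4/(3 + 5) = 1/2.
y(2) = 4/(1/2 + 5) = 8/11.
y(3) = 4/(8/11 + 5) = 44/63.

44/63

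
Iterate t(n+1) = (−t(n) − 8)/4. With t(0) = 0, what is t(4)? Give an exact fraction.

−51/32

t(1) = (−0 − 8)/4 = −2.
t(2) = (−(−2) − 8)/4 = −3/2.
t(3) = (−(−3/2) − 8)/4 = −13/8.
t(4) = (−(−13/8) − 8)/4 = −51/32.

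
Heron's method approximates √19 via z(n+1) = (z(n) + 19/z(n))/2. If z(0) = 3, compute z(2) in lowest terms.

z(1) = (3 + 19/3)/2 = 14/3.
z(2) = (14/3 + 19/(14/3))/2 = 367/84.

367/84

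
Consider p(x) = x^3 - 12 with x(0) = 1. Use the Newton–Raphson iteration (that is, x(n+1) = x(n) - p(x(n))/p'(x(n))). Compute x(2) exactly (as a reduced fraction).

1453/441

p'(x) = 3x^2.
p(1) = -11, p'(1) = 3, so x(1) = 1 - (-11)/3 = 14/3.
p(14/3) = 2420/27, p'(14/3) = 196/3, so x(2) = (14/3) - (2420/27)/(196/3) = 1453/441.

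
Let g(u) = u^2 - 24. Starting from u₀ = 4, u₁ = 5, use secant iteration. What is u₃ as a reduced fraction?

436/89

g(4) = -8, g(5) = 1. u₂ = 5 - 1·(5 - 4)/(1 - (-8)) = 44/9.
g(5) = 1, g(44/9) = -8/81. u₃ = (44/9) - (-8/81)·((44/9) - 5)/((-8/81) - 1) = 436/89.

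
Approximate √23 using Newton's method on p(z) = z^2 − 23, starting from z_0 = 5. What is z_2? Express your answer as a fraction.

1151/240

p'(z) = 2z.
p(5) = 2, p'(5) = 10, so z_1 = 5 − 2/10 = 24/5.
p(24/5) = 1/25, p'(24/5) = 48/5, so z_2 = (24/5) − (1/25)/(48/5) = 1151/240.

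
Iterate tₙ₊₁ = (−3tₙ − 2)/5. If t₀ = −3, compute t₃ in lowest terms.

43/125

t₁ = (−3·(−3) − 2)/5 = 7/5.
t₂ = (−3·(7/5) − 2)/5 = −31/25.
t₃ = (−3·(−31/25) − 2)/5 = 43/125.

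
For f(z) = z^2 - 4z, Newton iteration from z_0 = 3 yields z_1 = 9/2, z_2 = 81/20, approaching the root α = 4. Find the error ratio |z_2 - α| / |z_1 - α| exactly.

1/10

z_1 - α = 9/2 - 4 = 1/2, so |z_1 - α| = 1/2.
z_2 - α = 81/20 - 4 = 1/20, so |z_2 - α| = 1/20.
Ratio = (1/20) / (1/2) = 1/10.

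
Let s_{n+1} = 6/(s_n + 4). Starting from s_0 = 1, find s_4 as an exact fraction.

s_1 = 6/(1 + 4) = 6/5.
s_2 = 6/(6/5 + 4) = 15/13.
s_3 = 6/(15/13 + 4) = 78/67.
s_4 = 6/(78/67 + 4) = 201/173.

201/173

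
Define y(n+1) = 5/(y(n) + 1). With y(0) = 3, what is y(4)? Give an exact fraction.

145/74

y(1) = 5/(3 + 1) = 5/4.
y(2) = 5/(5/4 + 1) = 20/9.
y(3) = 5/(20/9 + 1) = 45/29.
y(4) = 5/(45/29 + 1) = 145/74.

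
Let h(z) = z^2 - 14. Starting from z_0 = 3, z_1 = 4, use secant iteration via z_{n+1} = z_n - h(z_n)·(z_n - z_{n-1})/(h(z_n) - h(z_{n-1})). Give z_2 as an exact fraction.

26/7

h(3) = -5, h(4) = 2. z_2 = 4 - 2·(4 - 3)/(2 - (-5)) = 26/7.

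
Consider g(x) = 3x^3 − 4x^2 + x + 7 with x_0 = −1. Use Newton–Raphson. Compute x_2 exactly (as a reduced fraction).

−15185/16119

g'(x) = 9x^2 − 8x + 1.
g(−1) = −1, g'(−1) = 18, so x_1 = (−1) − (−1)/18 = −17/18.
g(−17/18) = −77/1944, g'(−17/18) = 199/12, so x_2 = (−17/18) − (−77/1944)/(199/12) = −15185/16119.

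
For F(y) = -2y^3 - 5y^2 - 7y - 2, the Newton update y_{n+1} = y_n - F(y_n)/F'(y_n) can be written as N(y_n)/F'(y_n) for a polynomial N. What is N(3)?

-151

F'(y) = -6y^2 - 10y - 7.
N(y) = y·F'(y) - F(y) = y·(-6y^2 - 10y - 7) - (-2y^3 - 5y^2 - 7y - 2) = -4y^3 - 5y^2 + 2.
N(3) = -151.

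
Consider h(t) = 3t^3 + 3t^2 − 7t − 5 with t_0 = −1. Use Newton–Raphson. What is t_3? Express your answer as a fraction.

h'(t) = 9t^2 + 6t − 7.
h(−1) = 2, h'(−1) = −4, so t_1 = (−1) − 2/(−4) = −1/2.
h(−1/2) = −9/8, h'(−1/2) = −31/4, so t_2 = (−1/2) − (−9/8)/(−31/4) = −20/31.
h(−20/31) = −1215/29791, h'(−20/31) = −6847/961, so t_3 = (−20/31) − (−1215/29791)/(−6847/961) = −138155/212257.

−138155/212257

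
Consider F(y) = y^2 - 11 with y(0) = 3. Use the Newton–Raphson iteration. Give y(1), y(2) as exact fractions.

y(1) = 10/3, y(2) = 199/60

F'(y) = 2y.
F(3) = -2, F'(3) = 6, so y(1) = 3 - (-2)/6 = 10/3.
F(10/3) = 1/9, F'(10/3) = 20/3, so y(2) = (10/3) - (1/9)/(20/3) = 199/60.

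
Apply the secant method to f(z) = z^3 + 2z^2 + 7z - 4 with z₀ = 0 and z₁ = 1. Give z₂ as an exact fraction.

2/5

f(0) = -4, f(1) = 6. z₂ = 1 - 6·(1 - 0)/(6 - (-4)) = 2/5.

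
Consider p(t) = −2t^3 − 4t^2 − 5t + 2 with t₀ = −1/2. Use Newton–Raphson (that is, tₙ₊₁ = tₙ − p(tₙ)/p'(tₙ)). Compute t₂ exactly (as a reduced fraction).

p'(t) = −6t^2 − 8t − 5.
p(−1/2) = 15/4, p'(−1/2) = −5/2, so t₁ = (−1/2) − (15/4)/(−5/2) = 1.
p(1) = −9, p'(1) = −19, so t₂ = 1 − (−9)/(−19) = 10/19.

10/19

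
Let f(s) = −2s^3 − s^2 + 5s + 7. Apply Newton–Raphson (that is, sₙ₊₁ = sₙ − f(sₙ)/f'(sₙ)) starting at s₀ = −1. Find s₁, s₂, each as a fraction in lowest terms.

f'(s) = −6s^2 − 2s + 5.
f(−1) = 3, f'(−1) = 1, so s₁ = (−1) − 3/1 = −4.
f(−4) = 99, f'(−4) = −83, so s₂ = (−4) − 99/(−83) = −233/83.

s₁ = −4, s₂ = −233/83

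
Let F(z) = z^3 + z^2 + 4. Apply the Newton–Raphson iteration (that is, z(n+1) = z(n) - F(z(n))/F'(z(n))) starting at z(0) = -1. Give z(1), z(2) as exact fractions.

z(1) = -5, z(2) = -229/65

F'(z) = 3z^2 + 2z.
F(-1) = 4, F'(-1) = 1, so z(1) = (-1) - 4/1 = -5.
F(-5) = -96, F'(-5) = 65, so z(2) = (-5) - (-96)/65 = -229/65.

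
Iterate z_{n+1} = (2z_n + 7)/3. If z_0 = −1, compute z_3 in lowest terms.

125/27

z_1 = (2·(−1) + 7)/3 = 5/3.
z_2 = (2·(5/3) + 7)/3 = 31/9.
z_3 = (2·(31/9) + 7)/3 = 125/27.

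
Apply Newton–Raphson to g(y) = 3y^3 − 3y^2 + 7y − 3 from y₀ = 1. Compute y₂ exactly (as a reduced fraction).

201/415

g'(y) = 9y^2 − 6y + 7.
g(1) = 4, g'(1) = 10, so y₁ = 1 − 4/10 = 3/5.
g(3/5) = 96/125, g'(3/5) = 166/25, so y₂ = (3/5) − (96/125)/(166/25) = 201/415.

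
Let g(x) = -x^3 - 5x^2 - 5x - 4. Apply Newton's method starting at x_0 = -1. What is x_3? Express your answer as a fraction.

g'(x) = -3x^2 - 10x - 5.
g(-1) = -3, g'(-1) = 2, so x_1 = (-1) - (-3)/2 = 1/2.
g(1/2) = -63/8, g'(1/2) = -43/4, so x_2 = (1/2) - (-63/8)/(-43/4) = -10/43.
g(-10/43) = -246078/79507, g'(-10/43) = -5245/1849, so x_3 = (-10/43) - (-246078/79507)/(-5245/1849) = -298528/225535.

-298528/225535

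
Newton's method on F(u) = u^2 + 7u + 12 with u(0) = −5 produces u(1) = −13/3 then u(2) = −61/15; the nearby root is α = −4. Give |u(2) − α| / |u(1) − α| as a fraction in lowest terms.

u(1) − α = −13/3 − (−4) = −13/3 + 4 = −1/3, so |u(1) − α| = 1/3.
u(2) − α = −61/15 − (−4) = −61/15 + 4 = −1/15, so |u(2) − α| = 1/15.
Ratio = (1/15) / (1/3) = 1/5.

1/5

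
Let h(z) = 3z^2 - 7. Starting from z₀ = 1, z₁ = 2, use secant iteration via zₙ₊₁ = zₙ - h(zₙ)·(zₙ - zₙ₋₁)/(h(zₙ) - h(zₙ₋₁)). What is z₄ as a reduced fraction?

631/413

h(1) = -4, h(2) = 5. z₂ = 2 - 5·(2 - 1)/(5 - (-4)) = 13/9.
h(2) = 5, h(13/9) = -20/27. z₃ = (13/9) - (-20/27)·((13/9) - 2)/((-20/27) - 5) = 47/31.
h(13/9) = -20/27, h(47/31) = -100/961. z₄ = (47/31) - (-100/961)·((47/31) - (13/9))/((-100/961) - (-20/27)) = 631/413.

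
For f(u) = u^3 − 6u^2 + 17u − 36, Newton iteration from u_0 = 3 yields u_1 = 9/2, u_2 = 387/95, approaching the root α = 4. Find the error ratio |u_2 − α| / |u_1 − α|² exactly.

28/95

u_1 − α = 9/2 − 4 = 1/2, so |u_1 − α| = 1/2.
u_2 − α = 387/95 − 4 = 7/95, so |u_2 − α| = 7/95.
|u_1 − α|² = 1/4.
Ratio = (7/95) / (1/4) = 28/95.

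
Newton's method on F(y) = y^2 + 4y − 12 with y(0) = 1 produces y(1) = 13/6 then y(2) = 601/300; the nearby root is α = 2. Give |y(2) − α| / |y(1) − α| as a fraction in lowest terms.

y(1) − α = 13/6 − 2 = 1/6, so |y(1) − α| = 1/6.
y(2) − α = 601/300 − 2 = 1/300, so |y(2) − α| = 1/300.
Ratio = (1/300) / (1/6) = 1/50.

1/50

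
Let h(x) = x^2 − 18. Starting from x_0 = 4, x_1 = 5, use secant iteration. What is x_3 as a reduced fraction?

h(4) = −2, h(5) = 7. x_2 = 5 − 7·(5 − 4)/(7 − (−2)) = 38/9.
h(5) = 7, h(38/9) = −14/81. x_3 = (38/9) − (−14/81)·((38/9) − 5)/((−14/81) − 7) = 352/83.

352/83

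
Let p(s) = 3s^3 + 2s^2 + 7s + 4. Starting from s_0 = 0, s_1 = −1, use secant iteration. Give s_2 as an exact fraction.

−1/2

p(0) = 4, p(−1) = −4. s_2 = (−1) − (−4)·((−1) − 0)/((−4) − 4) = −1/2.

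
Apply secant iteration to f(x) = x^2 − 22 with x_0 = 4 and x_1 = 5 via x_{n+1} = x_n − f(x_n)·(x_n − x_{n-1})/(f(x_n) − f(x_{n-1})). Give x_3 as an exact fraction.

136/29

f(4) = −6, f(5) = 3. x_2 = 5 − 3·(5 − 4)/(3 − (−6)) = 14/3.
f(5) = 3, f(14/3) = −2/9. x_3 = (14/3) − (−2/9)·((14/3) − 5)/((−2/9) − 3) = 136/29.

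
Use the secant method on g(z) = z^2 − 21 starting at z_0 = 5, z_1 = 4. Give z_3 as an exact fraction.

353/77

g(5) = 4, g(4) = −5. z_2 = 4 − (−5)·(4 − 5)/((−5) − 4) = 41/9.
g(4) = −5, g(41/9) = −20/81. z_3 = (41/9) − (−20/81)·((41/9) − 4)/((−20/81) − (−5)) = 353/77.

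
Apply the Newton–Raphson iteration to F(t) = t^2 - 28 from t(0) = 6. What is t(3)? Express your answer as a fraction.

F'(t) = 2t.
F(6) = 8, F'(6) = 12, so t(1) = 6 - 8/12 = 16/3.
F(16/3) = 4/9, F'(16/3) = 32/3, so t(2) = (16/3) - (4/9)/(32/3) = 127/24.
F(127/24) = 1/576, F'(127/24) = 127/12, so t(3) = (127/24) - (1/576)/(127/12) = 32257/6096.

32257/6096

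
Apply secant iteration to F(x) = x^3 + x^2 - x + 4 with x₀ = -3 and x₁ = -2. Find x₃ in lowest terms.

F(-3) = -11, F(-2) = 2. x₂ = (-2) - 2·((-2) - (-3))/(2 - (-11)) = -28/13.
F(-2) = 2, F(-28/13) = 1760/2197. x₃ = (-28/13) - (1760/2197)·((-28/13) - (-2))/((1760/2197) - 2) = -2972/1317.

-2972/1317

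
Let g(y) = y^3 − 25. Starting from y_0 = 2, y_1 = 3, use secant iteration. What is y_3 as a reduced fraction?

g(2) = −17, g(3) = 2. y_2 = 3 − 2·(3 − 2)/(2 − (−17)) = 55/19.
g(3) = 2, g(55/19) = −5100/6859. y_3 = (55/19) − (−5100/6859)·((55/19) − 3)/((−5100/6859) − 2) = 27505/9409.

27505/9409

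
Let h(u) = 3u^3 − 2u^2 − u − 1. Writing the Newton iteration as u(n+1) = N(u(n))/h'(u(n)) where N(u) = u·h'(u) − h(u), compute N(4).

h'(u) = 9u^2 − 4u − 1.
N(u) = u·h'(u) − h(u) = u·(9u^2 − 4u − 1) − (3u^3 − 2u^2 − u − 1) = 6u^3 − 2u^2 + 1.
N(4) = 353.

353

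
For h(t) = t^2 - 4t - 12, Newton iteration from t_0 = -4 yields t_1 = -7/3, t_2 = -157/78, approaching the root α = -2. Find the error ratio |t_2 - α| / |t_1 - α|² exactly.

3/26

t_1 - α = -7/3 - (-2) = -7/3 + 2 = -1/3, so |t_1 - α| = 1/3.
t_2 - α = -157/78 - (-2) = -157/78 + 2 = -1/78, so |t_2 - α| = 1/78.
|t_1 - α|² = 1/9.
Ratio = (1/78) / (1/9) = 3/26.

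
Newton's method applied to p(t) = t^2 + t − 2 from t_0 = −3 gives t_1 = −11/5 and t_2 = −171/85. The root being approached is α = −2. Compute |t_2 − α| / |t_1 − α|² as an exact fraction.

5/17

t_1 − α = −11/5 − (−2) = −11/5 + 2 = −1/5, so |t_1 − α| = 1/5.
t_2 − α = −171/85 − (−2) = −171/85 + 2 = −1/85, so |t_2 − α| = 1/85.
|t_1 − α|² = 1/25.
Ratio = (1/85) / (1/25) = 5/17.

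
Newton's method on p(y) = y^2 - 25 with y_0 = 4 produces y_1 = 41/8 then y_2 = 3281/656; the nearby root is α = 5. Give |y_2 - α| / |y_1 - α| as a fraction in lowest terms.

1/82

y_1 - α = 41/8 - 5 = 1/8, so |y_1 - α| = 1/8.
y_2 - α = 3281/656 - 5 = 1/656, so |y_2 - α| = 1/656.
Ratio = (1/656) / (1/8) = 1/82.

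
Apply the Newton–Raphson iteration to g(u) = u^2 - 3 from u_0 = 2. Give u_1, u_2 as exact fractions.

g'(u) = 2u.
g(2) = 1, g'(2) = 4, so u_1 = 2 - 1/4 = 7/4.
g(7/4) = 1/16, g'(7/4) = 7/2, so u_2 = (7/4) - (1/16)/(7/2) = 97/56.

u_1 = 7/4, u_2 = 97/56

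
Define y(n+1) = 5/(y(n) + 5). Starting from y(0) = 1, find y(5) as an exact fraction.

240/281

y(1) = 5/(1 + 5) = 5/6.
y(2) = 5/(5/6 + 5) = 6/7.
y(3) = 5/(6/7 + 5) = 35/41.
y(4) = 5/(35/41 + 5) = 41/48.
y(5) = 5/(41/48 + 5) = 240/281.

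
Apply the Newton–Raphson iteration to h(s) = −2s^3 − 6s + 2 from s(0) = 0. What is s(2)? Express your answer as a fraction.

h'(s) = −6s^2 − 6.
h(0) = 2, h'(0) = −6, so s(1) = 0 − 2/(−6) = 1/3.
h(1/3) = −2/27, h'(1/3) = −20/3, so s(2) = (1/3) − (−2/27)/(−20/3) = 29/90.

29/90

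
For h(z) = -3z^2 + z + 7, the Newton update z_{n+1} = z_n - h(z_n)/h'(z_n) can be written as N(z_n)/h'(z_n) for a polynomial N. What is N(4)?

-55

h'(z) = -6z + 1.
N(z) = z·h'(z) - h(z) = z·(-6z + 1) - (-3z^2 + z + 7) = -3z^2 - 7.
N(4) = -55.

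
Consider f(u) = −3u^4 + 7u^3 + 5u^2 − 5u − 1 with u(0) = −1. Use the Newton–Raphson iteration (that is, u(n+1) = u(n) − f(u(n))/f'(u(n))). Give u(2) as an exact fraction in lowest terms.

−52467/55972

f'(u) = −12u^3 + 21u^2 + 10u − 5.
f(−1) = −1, f'(−1) = 18, so u(1) = (−1) − (−1)/18 = −17/18.
f(−17/18) = −3559/34992, f'(−17/18) = 13993/972, so u(2) = (−17/18) − (−3559/34992)/(13993/972) = −52467/55972.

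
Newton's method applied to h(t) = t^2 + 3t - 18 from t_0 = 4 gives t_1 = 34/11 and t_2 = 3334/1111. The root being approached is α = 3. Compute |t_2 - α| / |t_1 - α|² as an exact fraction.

t_1 - α = 34/11 - 3 = 1/11, so |t_1 - α| = 1/11.
t_2 - α = 3334/1111 - 3 = 1/1111, so |t_2 - α| = 1/1111.
|t_1 - α|² = 1/121.
Ratio = (1/1111) / (1/121) = 11/101.

11/101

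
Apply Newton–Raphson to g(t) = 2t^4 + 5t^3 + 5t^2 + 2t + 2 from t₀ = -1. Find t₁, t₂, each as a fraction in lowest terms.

g'(t) = 8t^3 + 15t^2 + 10t + 2.
g(-1) = 2, g'(-1) = -1, so t₁ = (-1) - 2/(-1) = 1.
g(1) = 16, g'(1) = 35, so t₂ = 1 - 16/35 = 19/35.

t₁ = 1, t₂ = 19/35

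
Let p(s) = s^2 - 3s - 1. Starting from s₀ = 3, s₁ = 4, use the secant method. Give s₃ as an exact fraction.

p(3) = -1, p(4) = 3. s₂ = 4 - 3·(4 - 3)/(3 - (-1)) = 13/4.
p(4) = 3, p(13/4) = -3/16. s₃ = (13/4) - (-3/16)·((13/4) - 4)/((-3/16) - 3) = 56/17.

56/17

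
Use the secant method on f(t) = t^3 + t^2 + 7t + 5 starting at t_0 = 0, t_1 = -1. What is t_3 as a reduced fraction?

f(0) = 5, f(-1) = -2. t_2 = (-1) - (-2)·((-1) - 0)/((-2) - 5) = -5/7.
f(-1) = -2, f(-5/7) = 50/343. t_3 = (-5/7) - (50/343)·((-5/7) - (-1))/((50/343) - (-2)) = -135/184.

-135/184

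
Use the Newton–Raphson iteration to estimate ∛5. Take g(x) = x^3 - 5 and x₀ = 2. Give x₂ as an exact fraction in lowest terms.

g'(x) = 3x^2.
g(2) = 3, g'(2) = 12, so x₁ = 2 - 3/12 = 7/4.
g(7/4) = 23/64, g'(7/4) = 147/16, so x₂ = (7/4) - (23/64)/(147/16) = 503/294.

503/294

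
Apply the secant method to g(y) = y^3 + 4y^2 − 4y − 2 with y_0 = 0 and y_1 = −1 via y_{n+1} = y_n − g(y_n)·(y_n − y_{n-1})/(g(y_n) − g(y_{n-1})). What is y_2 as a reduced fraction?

−2/7

g(0) = −2, g(−1) = 5. y_2 = (−1) − 5·((−1) − 0)/(5 − (−2)) = −2/7.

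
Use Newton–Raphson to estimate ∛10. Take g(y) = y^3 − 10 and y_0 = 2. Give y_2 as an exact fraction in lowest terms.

3277/1521

g'(y) = 3y^2.
g(2) = −2, g'(2) = 12, so y_1 = 2 − (−2)/12 = 13/6.
g(13/6) = 37/216, g'(13/6) = 169/12, so y_2 = (13/6) − (37/216)/(169/12) = 3277/1521.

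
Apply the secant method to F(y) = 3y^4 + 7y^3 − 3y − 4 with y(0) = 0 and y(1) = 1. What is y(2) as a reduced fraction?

4/7

F(0) = −4, F(1) = 3. y(2) = 1 − 3·(1 − 0)/(3 − (−4)) = 4/7.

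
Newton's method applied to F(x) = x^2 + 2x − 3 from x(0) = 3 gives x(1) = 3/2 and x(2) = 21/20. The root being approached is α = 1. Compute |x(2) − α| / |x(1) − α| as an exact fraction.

1/10

x(1) − α = 3/2 − 1 = 1/2, so |x(1) − α| = 1/2.
x(2) − α = 21/20 − 1 = 1/20, so |x(2) − α| = 1/20.
Ratio = (1/20) / (1/2) = 1/10.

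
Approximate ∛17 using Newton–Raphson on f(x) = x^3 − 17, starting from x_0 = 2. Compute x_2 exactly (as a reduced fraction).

625/242

f'(x) = 3x^2.
f(2) = −9, f'(2) = 12, so x_1 = 2 − (−9)/12 = 11/4.
f(11/4) = 243/64, f'(11/4) = 363/16, so x_2 = (11/4) − (243/64)/(363/16) = 625/242.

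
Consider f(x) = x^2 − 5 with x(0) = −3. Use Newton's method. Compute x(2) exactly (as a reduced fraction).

f'(x) = 2x.
f(−3) = 4, f'(−3) = −6, so x(1) = (−3) − 4/(−6) = −7/3.
f(−7/3) = 4/9, f'(−7/3) = −14/3, so x(2) = (−7/3) − (4/9)/(−14/3) = −47/21.

−47/21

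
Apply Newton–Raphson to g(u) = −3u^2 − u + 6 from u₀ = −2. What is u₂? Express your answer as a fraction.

−1698/1067

g'(u) = −6u − 1.
g(−2) = −4, g'(−2) = 11, so u₁ = (−2) − (−4)/11 = −18/11.
g(−18/11) = −48/121, g'(−18/11) = 97/11, so u₂ = (−18/11) − (−48/121)/(97/11) = −1698/1067.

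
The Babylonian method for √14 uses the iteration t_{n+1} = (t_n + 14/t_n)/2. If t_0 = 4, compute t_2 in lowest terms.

449/120

t_1 = (4 + 14/4)/2 = 15/4.
t_2 = (15/4 + 14/(15/4))/2 = 449/120.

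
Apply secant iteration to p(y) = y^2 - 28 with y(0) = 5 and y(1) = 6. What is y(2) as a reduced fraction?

p(5) = -3, p(6) = 8. y(2) = 6 - 8·(6 - 5)/(8 - (-3)) = 58/11.

58/11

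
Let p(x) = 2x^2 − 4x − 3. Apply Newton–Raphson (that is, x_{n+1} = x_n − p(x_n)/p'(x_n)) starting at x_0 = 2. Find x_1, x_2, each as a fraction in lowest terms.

p'(x) = 4x − 4.
p(2) = −3, p'(2) = 4, so x_1 = 2 − (−3)/4 = 11/4.
p(11/4) = 9/8, p'(11/4) = 7, so x_2 = (11/4) − (9/8)/7 = 145/56.

x_1 = 11/4, x_2 = 145/56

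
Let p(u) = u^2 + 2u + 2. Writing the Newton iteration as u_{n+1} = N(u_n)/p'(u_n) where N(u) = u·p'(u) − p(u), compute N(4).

14

p'(u) = 2u + 2.
N(u) = u·p'(u) − p(u) = u·(2u + 2) − (u^2 + 2u + 2) = u^2 − 2.
N(4) = 14.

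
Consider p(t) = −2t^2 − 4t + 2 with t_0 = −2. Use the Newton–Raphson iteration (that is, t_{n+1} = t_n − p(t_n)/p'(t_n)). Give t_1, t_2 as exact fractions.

t_1 = −5/2, t_2 = −29/12

p'(t) = −4t − 4.
p(−2) = 2, p'(−2) = 4, so t_1 = (−2) − 2/4 = −5/2.
p(−5/2) = −1/2, p'(−5/2) = 6, so t_2 = (−5/2) − (−1/2)/6 = −29/12.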